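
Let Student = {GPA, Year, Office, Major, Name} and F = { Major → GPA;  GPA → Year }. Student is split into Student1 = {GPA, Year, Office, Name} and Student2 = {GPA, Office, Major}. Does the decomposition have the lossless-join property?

No

Common attributes: Student1 ∩ Student2 = {GPA, Office}.
Closure of {GPA, Office}: GPA → Year applies, adding Year. So (GPA, Office)⁺ = {GPA, Year, Office}.
The closure contains neither all of Student1 = {GPA, Year, Office, Name} nor all of Student2 = {GPA, Office, Major}, so the common attributes are not a superkey of either fragment. The join is lossy.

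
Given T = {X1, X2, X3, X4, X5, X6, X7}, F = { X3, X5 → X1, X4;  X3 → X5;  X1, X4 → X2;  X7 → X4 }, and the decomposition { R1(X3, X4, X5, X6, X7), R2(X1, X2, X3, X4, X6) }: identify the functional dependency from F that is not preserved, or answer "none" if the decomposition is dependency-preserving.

none

X3, X5 → X1, X4: restricted closure across fragments reaches X1, X4.
X3 → X5 lies within R1.
X1, X4 → X2 lies within R2.
X7 → X4 lies within R1.
Every dependency is enforceable on the fragments, so the decomposition is dependency-preserving.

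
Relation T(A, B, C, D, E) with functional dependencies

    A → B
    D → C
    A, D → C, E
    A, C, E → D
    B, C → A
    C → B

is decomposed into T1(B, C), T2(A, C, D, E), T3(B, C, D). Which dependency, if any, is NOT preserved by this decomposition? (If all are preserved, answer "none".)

A → B

Check A → B: no single fragment contains all of {A, B}, and the restricted closure of {A} across the fragments never reaches {B}.
D → C is preserved.
A, D → C, E is preserved.
A, C, E → D is preserved.
B, C → A is preserved.
C → B is preserved.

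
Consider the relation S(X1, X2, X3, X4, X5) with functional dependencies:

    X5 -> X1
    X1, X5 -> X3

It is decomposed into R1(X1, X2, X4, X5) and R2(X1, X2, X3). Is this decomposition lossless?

No

Common attributes: R1 ∩ R2 = {X1, X2}.
No dependency enlarges {X1, X2}, so (X1, X2)⁺ = {X1, X2}.
The closure contains neither all of R1 = {X1, X2, X4, X5} nor all of R2 = {X1, X2, X3}, so the common attributes are not a superkey of either fragment. The join is lossy.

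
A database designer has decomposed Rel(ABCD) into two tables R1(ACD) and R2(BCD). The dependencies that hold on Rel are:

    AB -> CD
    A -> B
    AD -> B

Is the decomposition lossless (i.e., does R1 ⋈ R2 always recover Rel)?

Common attributes: R1 ∩ R2 = {CD}.
No dependency enlarges {CD}, so (CD)⁺ = {CD}.
The closure contains neither all of R1 = {ACD} nor all of R2 = {BCD}, so the common attributes are not a superkey of either fragment. The join is lossy.

No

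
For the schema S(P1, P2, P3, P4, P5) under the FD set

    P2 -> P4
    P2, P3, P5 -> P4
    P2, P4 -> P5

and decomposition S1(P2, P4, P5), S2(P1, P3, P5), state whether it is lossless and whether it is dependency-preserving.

Lossless test: (P5)⁺ = {P5}, which is a superkey of neither fragment — lossy.
Dependency preservation: P2, P3, P5 → P4 is not contained in any single fragment, but the restricted closure of its left-hand side across the fragments still reaches the right-hand side; the remaining FDs each lie inside some fragment. All dependencies are preserved.

lossy but dependency-preserving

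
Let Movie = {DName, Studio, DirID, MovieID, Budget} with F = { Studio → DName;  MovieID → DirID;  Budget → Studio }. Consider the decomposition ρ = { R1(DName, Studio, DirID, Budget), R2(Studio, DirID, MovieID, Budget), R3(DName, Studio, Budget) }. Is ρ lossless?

Yes

Chase test. Columns are DName, Studio, DirID, MovieID, Budget; row i has aⱼ where attribute j ∈ Ri, else bᵢⱼ.
Initial tableau (one row per fragment):
  row 1: a1 a2 a3 b14 a5
  row 2: b21 a2 a3 a4 a5
  row 3: a1 a2 b33 b34 a5
Rows 1 and 2 agree on Studio; apply Studio→DName and equate their DName entries.
Row 2 is now all distinguished symbols — the join is lossless.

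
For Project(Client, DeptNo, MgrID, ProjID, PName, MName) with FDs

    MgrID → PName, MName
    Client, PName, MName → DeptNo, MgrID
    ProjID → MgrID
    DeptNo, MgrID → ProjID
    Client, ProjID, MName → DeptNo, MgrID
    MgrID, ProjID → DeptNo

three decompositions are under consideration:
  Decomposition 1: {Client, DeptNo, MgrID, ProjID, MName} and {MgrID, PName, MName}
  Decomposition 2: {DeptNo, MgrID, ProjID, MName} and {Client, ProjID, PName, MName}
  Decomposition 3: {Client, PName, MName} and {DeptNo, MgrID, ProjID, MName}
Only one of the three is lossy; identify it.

Decomposition 1: common = {MgrID, MName}, closure = {MgrID, PName, MName} → lossless.
Decomposition 2: common = {ProjID, MName}, closure = {DeptNo, MgrID, ProjID, PName, MName} → lossless.
Decomposition 3: common = {MName}, closure = {MName} → lossy.

Decomposition 3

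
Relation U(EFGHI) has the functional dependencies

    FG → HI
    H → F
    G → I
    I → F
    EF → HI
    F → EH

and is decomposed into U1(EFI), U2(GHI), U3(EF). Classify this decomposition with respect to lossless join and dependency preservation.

Lossless test (chase): Rows 1 and 2 agree on I; apply I→F and equate their F entries. Rows 1 and 3 agree on EF; apply EF→HI and equate their HI entries. Rows 1 and 2 agree on F; apply F→EH and equate their EH entries. Row 2 is now all distinguished symbols — the join is lossless.
Dependency preservation: FG → HI; H → F; EF → HI; F → EH are not contained in any single fragment, but the restricted closure of each left-hand side across the fragments still reaches the right-hand side; the remaining FDs each lie inside some fragment. All dependencies are preserved.

lossless and dependency-preserving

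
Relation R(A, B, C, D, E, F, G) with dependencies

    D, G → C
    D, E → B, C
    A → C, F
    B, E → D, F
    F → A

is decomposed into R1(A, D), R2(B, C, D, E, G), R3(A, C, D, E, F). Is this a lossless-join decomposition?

Yes

Chase test. Columns are A, B, C, D, E, F, G; row i has aⱼ where attribute j ∈ Ri, else bᵢⱼ.
Initial tableau (one row per fragment):
  row 1: a1 b12 b13 a4 b15 b16 b17
  row 2: b21 a2 a3 a4 a5 b26 a7
  row 3: a1 b32 a3 a4 a5 a6 b37
Rows 2 and 3 agree on D, E; apply D, E→B, C and equate their B, C entries.
Rows 1 and 3 agree on A; apply A→C, F and equate their C, F entries.
Rows 2 and 3 agree on B, E; apply B, E→D, F and equate their D, F entries.
Rows 1 and 2 agree on F; apply F→A and equate their A entries.
Row 2 is now all distinguished symbols — the join is lossless.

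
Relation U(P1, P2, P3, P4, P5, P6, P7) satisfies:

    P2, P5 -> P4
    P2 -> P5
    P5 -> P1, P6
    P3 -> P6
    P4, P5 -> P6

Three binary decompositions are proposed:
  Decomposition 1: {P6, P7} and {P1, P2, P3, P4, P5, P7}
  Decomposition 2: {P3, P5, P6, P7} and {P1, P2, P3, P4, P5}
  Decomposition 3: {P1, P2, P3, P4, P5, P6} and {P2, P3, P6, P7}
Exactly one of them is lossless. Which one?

Decomposition 3

Decomposition 1: common = {P7}, closure = {P7} → lossy.
Decomposition 2: common = {P3, P5}, closure = {P1, P3, P5, P6} → lossy.
Decomposition 3: common = {P2, P3, P6}, closure = {P1, P2, P3, P4, P5, P6} → lossless.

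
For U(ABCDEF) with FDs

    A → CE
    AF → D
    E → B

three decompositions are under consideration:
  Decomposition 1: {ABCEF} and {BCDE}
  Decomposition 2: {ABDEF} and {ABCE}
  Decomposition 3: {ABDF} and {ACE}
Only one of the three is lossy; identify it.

Decomposition 1: common = {BCE}, closure = {BCE} → lossy.
Decomposition 2: common = {ABE}, closure = {ABCE} → lossless.
Decomposition 3: common = {A}, closure = {ABCE} → lossless.

Decomposition 1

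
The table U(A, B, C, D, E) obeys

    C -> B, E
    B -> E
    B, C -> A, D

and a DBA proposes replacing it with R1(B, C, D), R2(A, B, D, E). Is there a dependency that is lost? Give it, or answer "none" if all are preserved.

B, C -> A, D

Check B, C → A, D: no single fragment contains all of {A, B, C, D}, and the restricted closure of {B, C} across the fragments never reaches {A, D}.
C → B, E is preserved.
B → E is preserved.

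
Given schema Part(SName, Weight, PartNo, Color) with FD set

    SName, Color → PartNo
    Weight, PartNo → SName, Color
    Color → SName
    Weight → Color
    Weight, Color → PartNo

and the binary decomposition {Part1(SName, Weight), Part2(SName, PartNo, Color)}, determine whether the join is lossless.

No

Common attributes: Part1 ∩ Part2 = {SName}.
No dependency enlarges {SName}, so (SName)⁺ = {SName}.
The closure contains neither all of Part1 = {SName, Weight} nor all of Part2 = {SName, PartNo, Color}, so the common attributes are not a superkey of either fragment. The join is lossy.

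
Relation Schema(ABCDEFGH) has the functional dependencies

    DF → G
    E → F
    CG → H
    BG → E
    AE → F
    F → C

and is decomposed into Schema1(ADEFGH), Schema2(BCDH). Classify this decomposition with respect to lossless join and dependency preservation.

lossy and not dependency-preserving

Lossless test: (DH)⁺ = {DH}, which is a superkey of neither fragment — lossy.
Dependency preservation: the restricted closure of {CG} across the fragments never reaches {H}, so CG → H cannot be enforced without a join — not preserved.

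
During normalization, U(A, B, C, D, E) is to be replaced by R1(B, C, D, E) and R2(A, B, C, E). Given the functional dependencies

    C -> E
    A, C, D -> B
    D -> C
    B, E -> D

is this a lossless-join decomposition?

Yes

Common attributes: R1 ∩ R2 = {B, C, E}.
Closure of {B, C, E}: B, E → D applies, adding D. So (B, C, E)⁺ = {B, C, D, E}.
This closure contains every attribute of R1, so R1 ∩ R2 → R1. The join is lossless.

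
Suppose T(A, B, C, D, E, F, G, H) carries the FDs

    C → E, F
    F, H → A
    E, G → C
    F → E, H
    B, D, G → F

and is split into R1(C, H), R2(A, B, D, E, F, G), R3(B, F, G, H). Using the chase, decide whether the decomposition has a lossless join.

Chase test. Columns are A, B, C, D, E, F, G, H; row i has aⱼ where attribute j ∈ Ri, else bᵢⱼ.
Initial tableau (one row per fragment):
  row 1: b11 b12 a3 b14 b15 b16 b17 a8
  row 2: a1 a2 b23 a4 a5 a6 a7 b28
  row 3: b31 a2 b33 b34 b35 a6 a7 a8
Rows 2 and 3 agree on F; apply F→E, H and equate their E, H entries.
Rows 2 and 3 agree on F, H; apply F, H→A and equate their A entries.
Rows 2 and 3 agree on E, G; apply E, G→C and equate their C entries.
No row becomes fully distinguished — the join is lossy.

No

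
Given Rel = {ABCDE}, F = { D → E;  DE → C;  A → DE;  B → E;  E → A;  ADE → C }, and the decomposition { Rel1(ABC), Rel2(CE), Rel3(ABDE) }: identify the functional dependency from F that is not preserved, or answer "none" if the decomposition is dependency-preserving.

none

D → E lies within Rel3.
DE → C: restricted closure across fragments reaches C.
A → DE lies within Rel3.
B → E lies within Rel3.
E → A lies within Rel3.
ADE → C: restricted closure across fragments reaches C.
Every dependency is enforceable on the fragments, so the decomposition is dependency-preserving.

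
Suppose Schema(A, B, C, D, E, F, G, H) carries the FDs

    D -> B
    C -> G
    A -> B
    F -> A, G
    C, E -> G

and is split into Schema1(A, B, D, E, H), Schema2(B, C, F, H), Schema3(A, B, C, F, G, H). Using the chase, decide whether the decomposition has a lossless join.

No

Chase test. Columns are A, B, C, D, E, F, G, H; row i has aⱼ where attribute j ∈ Schemai, else bᵢⱼ.
Initial tableau (one row per fragment):
  row 1: a1 a2 b13 a4 a5 b16 b17 a8
  row 2: b21 a2 a3 b24 b25 a6 b27 a8
  row 3: a1 a2 a3 b34 b35 a6 a7 a8
Rows 2 and 3 agree on C; apply C→G and equate their G entries.
Rows 2 and 3 agree on F; apply F→A, G and equate their A, G entries.
No row becomes fully distinguished — the join is lossy.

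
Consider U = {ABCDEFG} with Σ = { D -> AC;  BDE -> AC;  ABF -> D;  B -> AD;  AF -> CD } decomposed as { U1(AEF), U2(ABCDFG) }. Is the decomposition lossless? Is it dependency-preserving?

lossy but dependency-preserving

Lossless test: (AF)⁺ = {ACDF}, which is a superkey of neither fragment — lossy.
Dependency preservation: BDE → AC is not contained in any single fragment, but the restricted closure of its left-hand side across the fragments still reaches the right-hand side; the remaining FDs each lie inside some fragment. All dependencies are preserved.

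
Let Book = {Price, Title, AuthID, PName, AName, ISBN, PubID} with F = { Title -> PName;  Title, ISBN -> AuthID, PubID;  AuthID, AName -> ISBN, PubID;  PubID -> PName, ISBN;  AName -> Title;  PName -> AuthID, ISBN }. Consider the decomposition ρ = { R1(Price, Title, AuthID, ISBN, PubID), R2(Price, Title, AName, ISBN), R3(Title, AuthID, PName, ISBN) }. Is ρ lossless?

Yes

Chase test. Columns are Price, Title, AuthID, PName, AName, ISBN, PubID; row i has aⱼ where attribute j ∈ Ri, else bᵢⱼ.
Initial tableau (one row per fragment):
  row 1: a1 a2 a3 b14 b15 a6 a7
  row 2: a1 a2 b23 b24 a5 a6 b27
  row 3: b31 a2 a3 a4 b35 a6 b37
Rows 1 and 2 agree on Title; apply Title→PName and equate their PName entries.
Rows 1 and 3 agree on Title; apply Title→PName and equate their PName entries.
Rows 1 and 2 agree on Title, ISBN; apply Title, ISBN→AuthID, PubID and equate their AuthID, PubID entries.
Rows 1 and 3 agree on Title, ISBN; apply Title, ISBN→AuthID, PubID and equate their AuthID, PubID entries.
Row 2 is now all distinguished symbols — the join is lossless.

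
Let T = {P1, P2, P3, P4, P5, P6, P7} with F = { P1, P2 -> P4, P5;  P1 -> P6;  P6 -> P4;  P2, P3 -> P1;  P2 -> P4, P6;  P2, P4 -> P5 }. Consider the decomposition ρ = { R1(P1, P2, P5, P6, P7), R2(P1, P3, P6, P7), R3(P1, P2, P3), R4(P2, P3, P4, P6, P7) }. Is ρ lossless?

Yes

Chase test. Columns are P1, P2, P3, P4, P5, P6, P7; row i has aⱼ where attribute j ∈ Ri, else bᵢⱼ.
Initial tableau (one row per fragment):
  row 1: a1 a2 b13 b14 a5 a6 a7
  row 2: a1 b22 a3 b24 b25 a6 a7
  row 3: a1 a2 a3 b34 b35 b36 b37
  row 4: b41 a2 a3 a4 b45 a6 a7
Rows 1 and 3 agree on P1, P2; apply P1, P2→P4, P5 and equate their P4, P5 entries.
Rows 1 and 3 agree on P1; apply P1→P6 and equate their P6 entries.
Rows 1 and 2 agree on P6; apply P6→P4 and equate their P4 entries.
Rows 1 and 4 agree on P6; apply P6→P4 and equate their P4 entries.
Rows 3 and 4 agree on P2, P3; apply P2, P3→P1 and equate their P1 entries.
Rows 1 and 4 agree on P2, P4; apply P2, P4→P5 and equate their P5 entries.
Row 4 is now all distinguished symbols — the join is lossless.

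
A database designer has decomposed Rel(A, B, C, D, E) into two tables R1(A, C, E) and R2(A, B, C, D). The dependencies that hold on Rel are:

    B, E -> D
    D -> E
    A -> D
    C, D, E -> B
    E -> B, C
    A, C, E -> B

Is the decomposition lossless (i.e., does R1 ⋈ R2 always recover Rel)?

Yes

Common attributes: R1 ∩ R2 = {A, C}.
Closure of {A, C}: A → D applies, adding D; D → E applies, adding E; C, D, E → B applies, adding B. So (A, C)⁺ = {A, B, C, D, E}.
This closure contains every attribute of R1, so R1 ∩ R2 → R1. The join is lossless.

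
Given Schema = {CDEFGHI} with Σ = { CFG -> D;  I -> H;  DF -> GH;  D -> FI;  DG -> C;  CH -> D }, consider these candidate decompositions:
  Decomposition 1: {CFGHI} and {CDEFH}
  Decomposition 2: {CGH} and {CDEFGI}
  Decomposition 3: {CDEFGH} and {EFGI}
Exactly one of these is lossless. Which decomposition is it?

Decomposition 1

Decomposition 1: common = {CFH}, closure = {CDFGHI} → lossless.
Decomposition 2: common = {CG}, closure = {CG} → lossy.
Decomposition 3: common = {EFG}, closure = {EFG} → lossy.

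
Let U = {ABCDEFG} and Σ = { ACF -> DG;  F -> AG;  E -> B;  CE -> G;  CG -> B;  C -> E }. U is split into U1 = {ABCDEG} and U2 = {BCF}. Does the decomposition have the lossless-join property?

Common attributes: U1 ∩ U2 = {BC}.
Closure of {BC}: C → E applies, adding E; CE → G applies, adding G. So (BC)⁺ = {BCEG}.
The closure contains neither all of U1 = {ABCDEG} nor all of U2 = {BCF}, so the common attributes are not a superkey of either fragment. The join is lossy.

No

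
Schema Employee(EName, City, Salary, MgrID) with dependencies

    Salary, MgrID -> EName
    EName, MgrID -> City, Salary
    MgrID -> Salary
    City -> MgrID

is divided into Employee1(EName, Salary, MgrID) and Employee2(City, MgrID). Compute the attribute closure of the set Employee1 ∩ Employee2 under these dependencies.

Employee1 ∩ Employee2 = {MgrID}.
MgrID → Salary applies, adding Salary
Salary, MgrID → EName applies, adding EName
EName, MgrID → City, Salary applies, adding City
Closure: {EName, City, Salary, MgrID}.

EName, City, Salary, MgrID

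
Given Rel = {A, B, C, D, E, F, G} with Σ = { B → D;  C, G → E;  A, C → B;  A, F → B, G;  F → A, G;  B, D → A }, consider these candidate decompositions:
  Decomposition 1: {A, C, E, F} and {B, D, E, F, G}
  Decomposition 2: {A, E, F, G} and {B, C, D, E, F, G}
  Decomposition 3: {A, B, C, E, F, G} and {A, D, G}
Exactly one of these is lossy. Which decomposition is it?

Decomposition 1: common = {E, F}, closure = {A, B, D, E, F, G} → lossless.
Decomposition 2: common = {E, F, G}, closure = {A, B, D, E, F, G} → lossless.
Decomposition 3: common = {A, G}, closure = {A, G} → lossy.

Decomposition 3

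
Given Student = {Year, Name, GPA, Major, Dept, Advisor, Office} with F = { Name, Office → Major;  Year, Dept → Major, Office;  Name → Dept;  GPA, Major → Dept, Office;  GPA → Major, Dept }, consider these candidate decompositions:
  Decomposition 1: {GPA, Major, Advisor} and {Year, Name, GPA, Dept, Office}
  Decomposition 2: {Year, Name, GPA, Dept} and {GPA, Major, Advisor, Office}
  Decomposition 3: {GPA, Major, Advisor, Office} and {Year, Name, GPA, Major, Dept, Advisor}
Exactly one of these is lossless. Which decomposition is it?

Decomposition 3

Decomposition 1: common = {GPA}, closure = {GPA, Major, Dept, Office} → lossy.
Decomposition 2: common = {GPA}, closure = {GPA, Major, Dept, Office} → lossy.
Decomposition 3: common = {GPA, Major, Advisor}, closure = {GPA, Major, Dept, Advisor, Office} → lossless.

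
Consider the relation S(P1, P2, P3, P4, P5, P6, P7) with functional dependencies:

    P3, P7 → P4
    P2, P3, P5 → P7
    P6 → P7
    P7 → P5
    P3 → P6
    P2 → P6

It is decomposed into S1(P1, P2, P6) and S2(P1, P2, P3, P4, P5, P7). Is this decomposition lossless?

Yes

Common attributes: S1 ∩ S2 = {P1, P2}.
Closure of {P1, P2}: P2 → P6 applies, adding P6; P6 → P7 applies, adding P7; P7 → P5 applies, adding P5. So (P1, P2)⁺ = {P1, P2, P5, P6, P7}.
This closure contains every attribute of S1, so S1 ∩ S2 → S1. The join is lossless.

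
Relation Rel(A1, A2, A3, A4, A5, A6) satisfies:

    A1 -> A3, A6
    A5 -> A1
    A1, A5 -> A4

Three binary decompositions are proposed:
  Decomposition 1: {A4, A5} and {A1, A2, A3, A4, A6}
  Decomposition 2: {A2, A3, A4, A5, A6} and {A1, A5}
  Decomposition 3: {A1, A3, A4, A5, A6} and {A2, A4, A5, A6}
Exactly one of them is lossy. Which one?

Decomposition 1

Decomposition 1: common = {A4}, closure = {A4} → lossy.
Decomposition 2: common = {A5}, closure = {A1, A3, A4, A5, A6} → lossless.
Decomposition 3: common = {A4, A5, A6}, closure = {A1, A3, A4, A5, A6} → lossless.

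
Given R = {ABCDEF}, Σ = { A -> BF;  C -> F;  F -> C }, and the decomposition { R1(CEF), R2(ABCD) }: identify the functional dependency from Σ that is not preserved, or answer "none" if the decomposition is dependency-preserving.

A → BF: restricted closure across fragments reaches BF.
C → F lies within R1.
F → C lies within R1.
Every dependency is enforceable on the fragments, so the decomposition is dependency-preserving.

none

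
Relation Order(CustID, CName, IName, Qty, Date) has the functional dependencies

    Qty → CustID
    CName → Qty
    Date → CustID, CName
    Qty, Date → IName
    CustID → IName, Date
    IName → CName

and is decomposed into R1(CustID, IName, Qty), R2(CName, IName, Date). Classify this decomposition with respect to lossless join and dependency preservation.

Lossless test: (IName)⁺ = {CustID, CName, IName, Qty, Date}, which contains all of one fragment — lossless.
Dependency preservation: CName → Qty; Date → CustID, CName; Qty, Date → IName; CustID → IName, Date are not contained in any single fragment, but the restricted closure of each left-hand side across the fragments still reaches the right-hand side; the remaining FDs each lie inside some fragment. All dependencies are preserved.

lossless and dependency-preserving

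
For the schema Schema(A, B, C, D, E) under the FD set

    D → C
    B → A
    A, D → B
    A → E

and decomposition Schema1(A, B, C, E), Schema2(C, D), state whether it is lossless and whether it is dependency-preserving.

Lossless test: (C)⁺ = {C}, which is a superkey of neither fragment — lossy.
Dependency preservation: the restricted closure of {A, D} across the fragments never reaches {B}, so A, D → B cannot be enforced without a join — not preserved.

lossy and not dependency-preserving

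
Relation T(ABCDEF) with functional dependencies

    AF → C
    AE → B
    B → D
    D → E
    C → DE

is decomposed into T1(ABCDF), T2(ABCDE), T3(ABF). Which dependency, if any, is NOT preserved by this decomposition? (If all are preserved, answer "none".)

none

AF → C lies within T1.
AE → B lies within T2.
B → D lies within T1.
D → E lies within T2.
C → DE lies within T2.
Every dependency is enforceable on the fragments, so the decomposition is dependency-preserving.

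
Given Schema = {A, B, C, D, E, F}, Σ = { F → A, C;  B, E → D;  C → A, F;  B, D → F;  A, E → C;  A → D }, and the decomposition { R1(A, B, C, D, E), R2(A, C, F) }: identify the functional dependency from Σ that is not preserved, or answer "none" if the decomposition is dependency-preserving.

F → A, C lies within R2.
B, E → D lies within R1.
C → A, F lies within R2.
B, D → F: restricted closure across fragments reaches F.
A, E → C lies within R1.
A → D lies within R1.
Every dependency is enforceable on the fragments, so the decomposition is dependency-preserving.

none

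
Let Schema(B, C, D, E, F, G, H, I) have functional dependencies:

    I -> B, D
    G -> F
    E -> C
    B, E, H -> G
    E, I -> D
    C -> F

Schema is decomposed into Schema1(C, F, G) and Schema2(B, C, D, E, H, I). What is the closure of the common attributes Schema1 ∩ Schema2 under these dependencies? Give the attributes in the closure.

C, F

Schema1 ∩ Schema2 = {C}.
C → F applies, adding F
Closure: {C, F}.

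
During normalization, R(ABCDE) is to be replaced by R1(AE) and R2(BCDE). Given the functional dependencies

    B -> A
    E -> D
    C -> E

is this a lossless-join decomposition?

Common attributes: R1 ∩ R2 = {E}.
Closure of {E}: E → D applies, adding D. So (E)⁺ = {DE}.
The closure contains neither all of R1 = {AE} nor all of R2 = {BCDE}, so the common attributes are not a superkey of either fragment. The join is lossy.

No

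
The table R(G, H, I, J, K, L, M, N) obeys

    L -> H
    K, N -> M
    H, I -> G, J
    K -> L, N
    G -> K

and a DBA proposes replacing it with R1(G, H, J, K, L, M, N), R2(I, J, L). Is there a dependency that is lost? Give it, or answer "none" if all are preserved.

Check H, I → G, J: no single fragment contains all of {G, H, I, J}, and the restricted closure of {H, I} across the fragments never reaches {G, J}.
L → H is preserved.
K, N → M is preserved.
K → L, N is preserved.
G → K is preserved.

H, I -> G, J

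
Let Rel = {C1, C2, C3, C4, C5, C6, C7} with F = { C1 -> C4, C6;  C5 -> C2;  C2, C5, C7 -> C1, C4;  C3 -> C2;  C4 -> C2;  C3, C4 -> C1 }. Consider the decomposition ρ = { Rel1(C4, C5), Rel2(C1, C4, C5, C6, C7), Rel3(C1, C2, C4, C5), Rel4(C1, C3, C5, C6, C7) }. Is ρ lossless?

Chase test. Columns are C1, C2, C3, C4, C5, C6, C7; row i has aⱼ where attribute j ∈ Reli, else bᵢⱼ.
Initial tableau (one row per fragment):
  row 1: b11 b12 b13 a4 a5 b16 b17
  row 2: a1 b22 b23 a4 a5 a6 a7
  row 3: a1 a2 b33 a4 a5 b36 b37
  row 4: a1 b42 a3 b44 a5 a6 a7
Rows 2 and 3 agree on C1; apply C1→C4, C6 and equate their C4, C6 entries.
Rows 2 and 4 agree on C1; apply C1→C4, C6 and equate their C4, C6 entries.
Rows 1 and 2 agree on C5; apply C5→C2 and equate their C2 entries.
Rows 1 and 3 agree on C5; apply C5→C2 and equate their C2 entries.
Rows 1 and 4 agree on C5; apply C5→C2 and equate their C2 entries.
Row 4 is now all distinguished symbols — the join is lossless.

Yes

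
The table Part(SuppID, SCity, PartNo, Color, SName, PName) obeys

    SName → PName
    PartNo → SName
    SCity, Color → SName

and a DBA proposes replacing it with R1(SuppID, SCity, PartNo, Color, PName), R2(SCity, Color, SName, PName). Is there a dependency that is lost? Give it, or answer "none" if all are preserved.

Check PartNo → SName: no single fragment contains all of {PartNo, SName}, and the restricted closure of {PartNo} across the fragments never reaches {SName}.
SName → PName is preserved.
SCity, Color → SName is preserved.

PartNo → SName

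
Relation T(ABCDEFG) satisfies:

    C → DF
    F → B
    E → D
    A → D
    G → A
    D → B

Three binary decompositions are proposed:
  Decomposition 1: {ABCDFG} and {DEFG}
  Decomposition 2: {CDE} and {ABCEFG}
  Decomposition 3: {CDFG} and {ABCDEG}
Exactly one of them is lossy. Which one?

Decomposition 1

Decomposition 1: common = {DFG}, closure = {ABDFG} → lossy.
Decomposition 2: common = {CE}, closure = {BCDEF} → lossless.
Decomposition 3: common = {CDG}, closure = {ABCDFG} → lossless.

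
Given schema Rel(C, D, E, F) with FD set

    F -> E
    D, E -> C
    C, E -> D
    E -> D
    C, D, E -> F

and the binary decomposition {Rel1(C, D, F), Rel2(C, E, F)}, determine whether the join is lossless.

Common attributes: Rel1 ∩ Rel2 = {C, F}.
Closure of {C, F}: F → E applies, adding E; C, E → D applies, adding D. So (C, F)⁺ = {C, D, E, F}.
This closure contains every attribute of Rel1, so Rel1 ∩ Rel2 → Rel1. The join is lossless.

Yes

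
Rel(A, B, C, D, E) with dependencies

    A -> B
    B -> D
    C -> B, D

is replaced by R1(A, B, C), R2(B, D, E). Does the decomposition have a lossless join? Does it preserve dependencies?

lossy but dependency-preserving

Lossless test: (B)⁺ = {B, D}, which is a superkey of neither fragment — lossy.
Dependency preservation: C → B, D is not contained in any single fragment, but the restricted closure of its left-hand side across the fragments still reaches the right-hand side; the remaining FDs each lie inside some fragment. All dependencies are preserved.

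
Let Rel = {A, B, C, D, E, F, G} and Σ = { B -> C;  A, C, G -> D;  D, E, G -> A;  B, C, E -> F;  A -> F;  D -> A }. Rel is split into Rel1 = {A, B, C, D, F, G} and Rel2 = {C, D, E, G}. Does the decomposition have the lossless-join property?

No

Common attributes: Rel1 ∩ Rel2 = {C, D, G}.
Closure of {C, D, G}: D → A applies, adding A; A → F applies, adding F. So (C, D, G)⁺ = {A, C, D, F, G}.
The closure contains neither all of Rel1 = {A, B, C, D, F, G} nor all of Rel2 = {C, D, E, G}, so the common attributes are not a superkey of either fragment. The join is lossy.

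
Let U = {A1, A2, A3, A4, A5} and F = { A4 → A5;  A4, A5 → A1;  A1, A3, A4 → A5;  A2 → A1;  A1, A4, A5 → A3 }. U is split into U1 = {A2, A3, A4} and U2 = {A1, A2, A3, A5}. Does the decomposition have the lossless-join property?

Common attributes: U1 ∩ U2 = {A2, A3}.
Closure of {A2, A3}: A2 → A1 applies, adding A1. So (A2, A3)⁺ = {A1, A2, A3}.
The closure contains neither all of U1 = {A2, A3, A4} nor all of U2 = {A1, A2, A3, A5}, so the common attributes are not a superkey of either fragment. The join is lossy.

No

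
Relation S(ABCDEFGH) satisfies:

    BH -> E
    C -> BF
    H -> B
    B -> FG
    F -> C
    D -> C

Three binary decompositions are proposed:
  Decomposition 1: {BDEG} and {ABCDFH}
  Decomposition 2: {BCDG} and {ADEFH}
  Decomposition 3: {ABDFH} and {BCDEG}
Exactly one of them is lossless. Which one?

Decomposition 1: common = {BD}, closure = {BCDFG} → lossy.
Decomposition 2: common = {D}, closure = {BCDFG} → lossless.
Decomposition 3: common = {BD}, closure = {BCDFG} → lossy.

Decomposition 2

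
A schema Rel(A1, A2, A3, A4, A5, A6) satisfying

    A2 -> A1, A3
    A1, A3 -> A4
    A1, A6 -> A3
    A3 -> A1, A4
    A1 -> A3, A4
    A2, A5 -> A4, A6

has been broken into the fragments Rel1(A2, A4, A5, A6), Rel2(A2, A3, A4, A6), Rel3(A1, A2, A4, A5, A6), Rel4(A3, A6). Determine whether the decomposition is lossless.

Yes

Chase test. Columns are A1, A2, A3, A4, A5, A6; row i has aⱼ where attribute j ∈ Reli, else bᵢⱼ.
Initial tableau (one row per fragment):
  row 1: b11 a2 b13 a4 a5 a6
  row 2: b21 a2 a3 a4 b25 a6
  row 3: a1 a2 b33 a4 a5 a6
  row 4: b41 b42 a3 b44 b45 a6
Rows 1 and 2 agree on A2; apply A2→A1, A3 and equate their A1, A3 entries.
Rows 1 and 3 agree on A2; apply A2→A1, A3 and equate their A1, A3 entries.
Rows 1 and 4 agree on A3; apply A3→A1, A4 and equate their A1, A4 entries.
Row 1 is now all distinguished symbols — the join is lossless.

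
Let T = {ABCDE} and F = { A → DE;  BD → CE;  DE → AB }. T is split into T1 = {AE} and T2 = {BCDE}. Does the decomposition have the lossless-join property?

Common attributes: T1 ∩ T2 = {E}.
No dependency enlarges {E}, so (E)⁺ = {E}.
The closure contains neither all of T1 = {AE} nor all of T2 = {BCDE}, so the common attributes are not a superkey of either fragment. The join is lossy.

No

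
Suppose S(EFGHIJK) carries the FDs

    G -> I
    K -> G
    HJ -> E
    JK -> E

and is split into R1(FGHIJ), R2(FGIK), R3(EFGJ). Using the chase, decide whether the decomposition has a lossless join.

No

Chase test. Columns are EFGHIJK; row i has aⱼ where attribute j ∈ Ri, else bᵢⱼ.
Initial tableau (one row per fragment):
  row 1: b11 a2 a3 a4 a5 a6 b17
  row 2: b21 a2 a3 b24 a5 b26 a7
  row 3: a1 a2 a3 b34 b35 a6 b37
Rows 1 and 3 agree on G; apply G→I and equate their I entries.
No row becomes fully distinguished — the join is lossy.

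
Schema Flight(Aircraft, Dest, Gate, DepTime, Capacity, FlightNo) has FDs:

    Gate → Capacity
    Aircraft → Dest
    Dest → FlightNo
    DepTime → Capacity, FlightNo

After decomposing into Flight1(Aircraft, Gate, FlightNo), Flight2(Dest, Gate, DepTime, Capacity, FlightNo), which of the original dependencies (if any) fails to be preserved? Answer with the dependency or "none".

Aircraft → Dest

Check Aircraft → Dest: no single fragment contains all of {Aircraft, Dest}, and the restricted closure of {Aircraft} across the fragments never reaches {Dest}.
Gate → Capacity is preserved.
Dest → FlightNo is preserved.
DepTime → Capacity, FlightNo is preserved.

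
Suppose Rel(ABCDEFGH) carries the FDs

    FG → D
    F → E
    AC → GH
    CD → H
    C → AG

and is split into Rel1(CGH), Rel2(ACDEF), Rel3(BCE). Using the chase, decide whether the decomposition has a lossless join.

Chase test. Columns are ABCDEFGH; row i has aⱼ where attribute j ∈ Reli, else bᵢⱼ.
Initial tableau (one row per fragment):
  row 1: b11 b12 a3 b14 b15 b16 a7 a8
  row 2: a1 b22 a3 a4 a5 a6 b27 b28
  row 3: b31 a2 a3 b34 a5 b36 b37 b38
Rows 1 and 2 agree on C; apply C→AG and equate their AG entries.
Rows 1 and 3 agree on C; apply C→AG and equate their AG entries.
Rows 1 and 2 agree on AC; apply AC→GH and equate their GH entries.
Rows 1 and 3 agree on AC; apply AC→GH and equate their GH entries.
No row becomes fully distinguished — the join is lossy.

No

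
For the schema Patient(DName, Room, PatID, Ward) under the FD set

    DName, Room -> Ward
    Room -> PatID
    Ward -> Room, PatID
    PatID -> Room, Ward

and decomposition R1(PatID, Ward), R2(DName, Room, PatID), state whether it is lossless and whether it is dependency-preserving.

lossless and dependency-preserving

Lossless test: (PatID)⁺ = {Room, PatID, Ward}, which contains all of one fragment — lossless.
Dependency preservation: DName, Room → Ward; Ward → Room, PatID; PatID → Room, Ward are not contained in any single fragment, but the restricted closure of each left-hand side across the fragments still reaches the right-hand side; the remaining FDs each lie inside some fragment. All dependencies are preserved.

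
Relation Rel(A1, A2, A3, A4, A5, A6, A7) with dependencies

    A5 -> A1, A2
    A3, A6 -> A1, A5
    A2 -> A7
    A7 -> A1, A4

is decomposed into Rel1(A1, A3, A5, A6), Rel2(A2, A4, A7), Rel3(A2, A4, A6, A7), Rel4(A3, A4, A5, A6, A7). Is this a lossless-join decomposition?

No

Chase test. Columns are A1, A2, A3, A4, A5, A6, A7; row i has aⱼ where attribute j ∈ Reli, else bᵢⱼ.
Initial tableau (one row per fragment):
  row 1: a1 b12 a3 b14 a5 a6 b17
  row 2: b21 a2 b23 a4 b25 b26 a7
  row 3: b31 a2 b33 a4 b35 a6 a7
  row 4: b41 b42 a3 a4 a5 a6 a7
Rows 1 and 4 agree on A5; apply A5→A1, A2 and equate their A1, A2 entries.
Rows 1 and 4 agree on A2; apply A2→A7 and equate their A7 entries.
Rows 1 and 2 agree on A7; apply A7→A1, A4 and equate their A1, A4 entries.
Rows 1 and 3 agree on A7; apply A7→A1, A4 and equate their A1, A4 entries.
No row becomes fully distinguished — the join is lossy.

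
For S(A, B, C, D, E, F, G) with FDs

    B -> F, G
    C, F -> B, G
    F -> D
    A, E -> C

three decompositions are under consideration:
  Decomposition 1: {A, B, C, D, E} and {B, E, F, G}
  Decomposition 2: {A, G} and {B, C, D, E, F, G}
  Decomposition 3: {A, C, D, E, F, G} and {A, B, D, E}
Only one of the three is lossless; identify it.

Decomposition 1: common = {B, E}, closure = {B, D, E, F, G} → lossless.
Decomposition 2: common = {G}, closure = {G} → lossy.
Decomposition 3: common = {A, D, E}, closure = {A, C, D, E} → lossy.

Decomposition 1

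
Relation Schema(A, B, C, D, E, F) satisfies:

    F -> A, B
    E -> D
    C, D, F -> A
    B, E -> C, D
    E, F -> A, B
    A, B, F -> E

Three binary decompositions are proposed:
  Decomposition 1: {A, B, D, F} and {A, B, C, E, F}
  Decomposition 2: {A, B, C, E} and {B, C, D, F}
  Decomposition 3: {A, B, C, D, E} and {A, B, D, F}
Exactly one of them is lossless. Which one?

Decomposition 1: common = {A, B, F}, closure = {A, B, C, D, E, F} → lossless.
Decomposition 2: common = {B, C}, closure = {B, C} → lossy.
Decomposition 3: common = {A, B, D}, closure = {A, B, D} → lossy.

Decomposition 1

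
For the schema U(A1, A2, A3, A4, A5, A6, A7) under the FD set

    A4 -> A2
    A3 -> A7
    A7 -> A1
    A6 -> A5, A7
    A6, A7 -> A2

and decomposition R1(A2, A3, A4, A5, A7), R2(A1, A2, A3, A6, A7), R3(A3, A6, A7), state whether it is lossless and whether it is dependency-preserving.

Lossless test (chase): Rows 1 and 2 agree on A7; apply A7→A1 and equate their A1 entries. Rows 1 and 3 agree on A7; apply A7→A1 and equate their A1 entries. Rows 2 and 3 agree on A6; apply A6→A5, A7 and equate their A5, A7 entries. Rows 2 and 3 agree on A6, A7; apply A6, A7→A2 and equate their A2 entries. No row becomes fully distinguished — the join is lossy.
Dependency preservation: the restricted closure of {A6} across the fragments never reaches {A5, A7}, so A6 → A5, A7 cannot be enforced without a join — not preserved.

lossy and not dependency-preserving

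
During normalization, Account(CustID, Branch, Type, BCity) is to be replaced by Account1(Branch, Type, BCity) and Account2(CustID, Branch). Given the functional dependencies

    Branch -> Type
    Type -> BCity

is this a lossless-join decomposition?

Common attributes: Account1 ∩ Account2 = {Branch}.
Closure of {Branch}: Branch → Type applies, adding Type; Type → BCity applies, adding BCity. So (Branch)⁺ = {Branch, Type, BCity}.
This closure contains every attribute of Account1, so Account1 ∩ Account2 → Account1. The join is lossless.

Yes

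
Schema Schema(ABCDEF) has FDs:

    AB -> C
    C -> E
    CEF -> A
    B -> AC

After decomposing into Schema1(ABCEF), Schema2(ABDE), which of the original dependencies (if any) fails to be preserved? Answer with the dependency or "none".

none

AB → C lies within Schema1.
C → E lies within Schema1.
CEF → A lies within Schema1.
B → AC lies within Schema1.
Every dependency is enforceable on the fragments, so the decomposition is dependency-preserving.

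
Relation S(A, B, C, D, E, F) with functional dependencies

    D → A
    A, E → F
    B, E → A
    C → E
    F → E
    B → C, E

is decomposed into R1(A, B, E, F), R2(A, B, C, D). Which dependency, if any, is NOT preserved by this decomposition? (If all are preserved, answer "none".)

C → E

Check C → E: no single fragment contains all of {C, E}, and the restricted closure of {C} across the fragments never reaches {E}.
D → A is preserved.
A, E → F is preserved.
B, E → A is preserved.
F → E is preserved.
B → C, E is preserved.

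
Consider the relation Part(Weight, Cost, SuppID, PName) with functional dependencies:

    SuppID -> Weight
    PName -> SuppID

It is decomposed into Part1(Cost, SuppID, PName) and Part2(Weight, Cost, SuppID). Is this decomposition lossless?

Yes

Common attributes: Part1 ∩ Part2 = {Cost, SuppID}.
Closure of {Cost, SuppID}: SuppID → Weight applies, adding Weight. So (Cost, SuppID)⁺ = {Weight, Cost, SuppID}.
This closure contains every attribute of Part2, so Part1 ∩ Part2 → Part2. The join is lossless.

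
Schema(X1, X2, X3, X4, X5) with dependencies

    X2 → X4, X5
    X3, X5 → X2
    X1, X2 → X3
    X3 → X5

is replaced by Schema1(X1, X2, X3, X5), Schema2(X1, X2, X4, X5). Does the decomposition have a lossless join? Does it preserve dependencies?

Lossless test: (X1, X2, X5)⁺ = {X1, X2, X3, X4, X5}, which contains all of one fragment — lossless.
Dependency preservation: every FD's attributes lie within a single fragment, so each can be enforced locally — preserved.

lossless and dependency-preserving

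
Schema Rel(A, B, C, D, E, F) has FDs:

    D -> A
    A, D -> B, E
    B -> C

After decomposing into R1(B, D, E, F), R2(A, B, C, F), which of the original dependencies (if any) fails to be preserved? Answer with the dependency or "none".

Check D → A: no single fragment contains all of {A, D}, and the restricted closure of {D} across the fragments never reaches {A}.
A, D → B, E is preserved.
B → C is preserved.

D -> A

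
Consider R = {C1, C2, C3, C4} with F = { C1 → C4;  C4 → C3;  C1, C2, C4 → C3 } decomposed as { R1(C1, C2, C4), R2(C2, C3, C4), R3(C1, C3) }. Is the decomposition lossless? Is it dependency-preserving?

Lossless test (chase): Rows 1 and 3 agree on C1; apply C1→C4 and equate their C4 entries. Rows 1 and 2 agree on C4; apply C4→C3 and equate their C3 entries. Row 1 is now all distinguished symbols — the join is lossless.
Dependency preservation: C1, C2, C4 → C3 is not contained in any single fragment, but the restricted closure of its left-hand side across the fragments still reaches the right-hand side; the remaining FDs each lie inside some fragment. All dependencies are preserved.

lossless and dependency-preserving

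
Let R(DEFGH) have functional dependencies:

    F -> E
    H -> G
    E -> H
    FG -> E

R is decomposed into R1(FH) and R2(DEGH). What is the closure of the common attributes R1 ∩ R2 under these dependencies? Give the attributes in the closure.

GH

R1 ∩ R2 = {H}.
H → G applies, adding G
Closure: {GH}.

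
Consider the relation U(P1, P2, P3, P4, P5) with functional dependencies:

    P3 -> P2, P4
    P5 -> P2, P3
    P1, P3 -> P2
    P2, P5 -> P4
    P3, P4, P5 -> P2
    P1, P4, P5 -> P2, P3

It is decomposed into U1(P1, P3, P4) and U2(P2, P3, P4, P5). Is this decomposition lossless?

No

Common attributes: U1 ∩ U2 = {P3, P4}.
Closure of {P3, P4}: P3 → P2, P4 applies, adding P2. So (P3, P4)⁺ = {P2, P3, P4}.
The closure contains neither all of U1 = {P1, P3, P4} nor all of U2 = {P2, P3, P4, P5}, so the common attributes are not a superkey of either fragment. The join is lossy.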